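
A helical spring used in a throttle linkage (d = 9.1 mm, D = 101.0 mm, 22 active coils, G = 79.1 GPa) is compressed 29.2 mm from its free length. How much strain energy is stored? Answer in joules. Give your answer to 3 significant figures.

k = Gd⁴/(8D³N_a) = (79.1×10³)(9.1⁴)/(8·101.0³·22) = 2.9913 N/mm
U = ½kδ² = 0.5 × 2.9913 × 29.2² = 1275.3 N·mm = 1.2753 J

1.28 J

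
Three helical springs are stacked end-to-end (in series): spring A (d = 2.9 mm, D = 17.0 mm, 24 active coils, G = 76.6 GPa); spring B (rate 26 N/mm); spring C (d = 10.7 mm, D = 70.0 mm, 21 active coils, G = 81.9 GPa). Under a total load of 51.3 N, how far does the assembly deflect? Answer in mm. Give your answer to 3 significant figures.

k_A = Gd⁴/(8D³N_a) = (76.6×10³)(2.9⁴)/(8·17.0³·24) = 5.7434 N/mm
k_C = Gd⁴/(8D³N_a) = (81.9×10³)(10.7⁴)/(8·70.0³·21) = 18.63 N/mm
Series: 1/k_eq = 1/5.7434 + 1/26 + 1/18.63 = 0.26625; k_eq = 3.7559 N/mm
δ = F/k_eq = 51.3/3.7559 = 13.659 mm

13.7 mm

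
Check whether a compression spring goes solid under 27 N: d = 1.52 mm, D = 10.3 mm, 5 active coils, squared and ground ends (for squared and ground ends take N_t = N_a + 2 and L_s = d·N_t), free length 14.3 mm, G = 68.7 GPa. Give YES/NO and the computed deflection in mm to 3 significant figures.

k = Gd⁴/(8D³N_a) = (68.7×10³)(1.52⁴)/(8·10.3³·5) = 8.39 N/mm
N_t = 7; L_s = 1.52·7 = 10.64 mm; δ_solid = L₀ − L_s = 14.3 − 10.64 = 3.66 mm
δ = F/k = 27/8.39 = 3.2181 mm
δ < δ_solid → spring does not go solid

NO, δ = 3.22 mm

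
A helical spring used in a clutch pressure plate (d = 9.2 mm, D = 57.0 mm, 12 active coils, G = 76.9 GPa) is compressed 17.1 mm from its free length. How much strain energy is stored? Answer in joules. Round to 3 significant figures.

k = Gd⁴/(8D³N_a) = (76.9×10³)(9.2⁴)/(8·57.0³·12) = 30.987 N/mm
U = ½kδ² = 0.5 × 30.987 × 17.1² = 4530.5 N·mm = 4.5305 J

4.53 J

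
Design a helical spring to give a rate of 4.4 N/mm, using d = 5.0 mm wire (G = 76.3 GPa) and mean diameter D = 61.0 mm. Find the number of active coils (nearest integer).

6

N_a = Gd⁴/(8D³k) = (76.3×10³ × 5.0⁴)/(8 × 61.0³ × 4.4)
    = 4.76875e+07 / 7.98973e+06 = 5.969 → 6 coils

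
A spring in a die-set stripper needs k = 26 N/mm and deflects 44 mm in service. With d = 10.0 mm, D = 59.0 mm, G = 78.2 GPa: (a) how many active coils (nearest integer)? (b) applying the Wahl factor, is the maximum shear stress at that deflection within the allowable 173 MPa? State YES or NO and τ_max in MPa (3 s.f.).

N_a = Gd⁴/(8D³k) = (78.2×10³)(10.0⁴)/(8·59.0³·26) = 18.31 → N_a = 18
Actual rate k = Gd⁴/(8D³·18) = 26.442 N/mm
Working load F = kδ = 26.442·44 = 1163.4 N
C = 59.0/10.0 = 5.9000; K_W = (4C−1)/(4C−4)+0.615/C = 1.2573
τ_max = K_W·8FD/(πd³) = 1.2573·174.8 = 219.77 MPa
τ_max > 173 MPa → exceeds allowable

(a) 18 coils; (b) NO, τ_max = 220 MPa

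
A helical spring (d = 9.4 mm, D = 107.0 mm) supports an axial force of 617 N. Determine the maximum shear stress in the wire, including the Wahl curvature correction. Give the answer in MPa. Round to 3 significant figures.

Spring index C = D/d = 107.0/9.4 = 11.3830
K_W = (4C−1)/(4C−4) + 0.615/C = 44.532/41.532 + 0.0540 = 1.1263
τ₀ = 8FD/(πd³) = 8·617·107.0/(π·9.4³) = 528152/2609.4 = 202.41 MPa
τ_max = K·τ₀ = 1.1263 × 202.41 = 227.96 MPa

228 MPa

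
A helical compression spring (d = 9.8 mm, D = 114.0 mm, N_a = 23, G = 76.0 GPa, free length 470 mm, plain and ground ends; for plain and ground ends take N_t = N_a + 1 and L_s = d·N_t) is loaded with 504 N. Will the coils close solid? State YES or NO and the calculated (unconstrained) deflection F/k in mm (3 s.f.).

NO, δ = 196 mm

k = Gd⁴/(8D³N_a) = (76.0×10³)(9.8⁴)/(8·114.0³·23) = 2.5715 N/mm
N_t = 24; L_s = 9.8·24 = 235.2 mm; δ_solid = L₀ − L_s = 470 − 235.2 = 234.8 mm
δ = F/k = 504/2.5715 = 196 mm
δ < δ_solid → spring does not go solid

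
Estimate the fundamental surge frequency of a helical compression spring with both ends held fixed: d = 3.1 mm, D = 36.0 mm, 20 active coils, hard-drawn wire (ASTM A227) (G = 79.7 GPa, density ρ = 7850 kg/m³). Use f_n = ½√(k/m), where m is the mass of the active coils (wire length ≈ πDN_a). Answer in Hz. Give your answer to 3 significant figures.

k = Gd⁴/(8D³N_a) = (79.7×10³)(3.1⁴)/(8·36.0³·20) = 0.986 N/mm = 986 N/m
Wire length L = πDN_a = π·36.0·20 = 2261.9 mm
m = ρ·(πd²/4)·L = 7850 × 7.5477×10⁻⁶ m² × 2.2619 m = 0.13402 kg
f_n = ½√(k/m) = 0.5·√(986/0.13402) = 0.5·√(7357.2) = 42.887 Hz

42.9 Hz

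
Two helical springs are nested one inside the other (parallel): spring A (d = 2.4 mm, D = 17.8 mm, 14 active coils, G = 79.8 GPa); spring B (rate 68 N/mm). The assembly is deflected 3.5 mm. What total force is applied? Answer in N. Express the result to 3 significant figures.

253 N

k_A = Gd⁴/(8D³N_a) = (79.8×10³)(2.4⁴)/(8·17.8³·14) = 4.1915 N/mm
Parallel: k_eq = 4.1915 + 68 = 72.192 N/mm
F = k_eq·δ = 72.192·3.5 = 252.67 N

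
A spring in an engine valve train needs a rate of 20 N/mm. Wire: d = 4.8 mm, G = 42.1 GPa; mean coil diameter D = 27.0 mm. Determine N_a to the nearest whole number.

N_a = Gd⁴/(8D³k) = (42.1×10³ × 4.8⁴)/(8 × 27.0³ × 20)
    = 2.23484e+07 / 3.14928e+06 = 7.096 → 7 coils

7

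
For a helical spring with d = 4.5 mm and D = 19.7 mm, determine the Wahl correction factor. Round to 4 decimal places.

1.3625

C = D/d = 19.7/4.5 = 4.3778
K_W = (4C−1)/(4C−4) + 0.615/C = 16.511/13.511 + 0.1405 = 1.3625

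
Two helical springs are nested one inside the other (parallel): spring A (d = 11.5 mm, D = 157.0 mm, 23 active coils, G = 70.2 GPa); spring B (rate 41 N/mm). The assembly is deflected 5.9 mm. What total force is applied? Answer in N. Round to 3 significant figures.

k_A = Gd⁴/(8D³N_a) = (70.2×10³)(11.5⁴)/(8·157.0³·23) = 1.7243 N/mm
Parallel: k_eq = 1.7243 + 41 = 42.724 N/mm
F = k_eq·δ = 42.724·5.9 = 252.07 N

252 N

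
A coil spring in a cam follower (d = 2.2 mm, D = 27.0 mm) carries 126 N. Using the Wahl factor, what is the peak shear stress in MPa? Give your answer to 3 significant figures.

Spring index C = D/d = 27.0/2.2 = 12.2727
K_W = (4C−1)/(4C−4) + 0.615/C = 48.091/45.091 + 0.0501 = 1.1166
τ₀ = 8FD/(πd³) = 8·126·27.0/(π·2.2³) = 27216/33.452 = 813.59 MPa
τ_max = K·τ₀ = 1.1166 × 813.59 = 908.49 MPa

908 MPa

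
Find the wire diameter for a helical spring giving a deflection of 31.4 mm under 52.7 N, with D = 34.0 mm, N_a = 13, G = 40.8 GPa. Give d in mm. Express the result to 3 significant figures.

Required rate k = F/δ = 52.7/31.4 = 1.6783 N/mm
d = (8D³N_a·k / G)^(1/4) = (8·34.0³·13·1.6783 / (40.8×10³))^0.25
  = (168.15)^0.25 = 3.6010 mm

3.60 mm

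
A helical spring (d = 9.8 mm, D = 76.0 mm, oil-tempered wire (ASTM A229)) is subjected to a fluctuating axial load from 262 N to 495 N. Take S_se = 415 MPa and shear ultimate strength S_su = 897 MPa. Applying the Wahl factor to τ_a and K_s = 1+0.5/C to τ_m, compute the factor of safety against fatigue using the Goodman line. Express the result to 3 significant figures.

6.21

C = D/d = 76.0/9.8 = 7.7551; K_W = (4C−1)/(4C−4)+0.615/C = 1.1903; K_s = 1+0.5/C = 1.0645
F_a = (F_max−F_min)/2 = 116.5 N; F_m = (F_max+F_min)/2 = 378.5 N
τ_a = K_W·8F_aD/(πd³) = 1.1903 × 23.955 = 28.515 MPa
τ_m = K_s·8F_mD/(πd³) = 1.0645 × 77.829 = 82.847 MPa
Goodman: 1/n_f = τ_a/S_se + τ_m/S_su = 28.515/415 + 82.847/897 = 0.06871 + 0.09236 = 0.16107
n_f = 1/0.16107 = 6.208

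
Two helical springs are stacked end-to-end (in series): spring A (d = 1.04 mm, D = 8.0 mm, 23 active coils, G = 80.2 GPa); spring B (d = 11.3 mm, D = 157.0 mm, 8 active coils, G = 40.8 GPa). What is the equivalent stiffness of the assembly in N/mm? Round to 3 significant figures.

k_A = Gd⁴/(8D³N_a) = (80.2×10³)(1.04⁴)/(8·8.0³·23) = 0.99591 N/mm
k_B = Gd⁴/(8D³N_a) = (40.8×10³)(11.3⁴)/(8·157.0³·8) = 2.6859 N/mm
Series: 1/k_eq = 1/0.99591 + 1/2.6859 = 1.3764; k_eq = 0.72652 N/mm

0.727 N/mm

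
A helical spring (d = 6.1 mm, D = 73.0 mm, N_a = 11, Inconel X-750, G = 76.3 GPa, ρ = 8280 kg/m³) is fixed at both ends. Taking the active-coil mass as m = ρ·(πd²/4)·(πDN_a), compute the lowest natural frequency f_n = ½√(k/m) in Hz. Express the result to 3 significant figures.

k = Gd⁴/(8D³N_a) = (76.3×10³)(6.1⁴)/(8·73.0³·11) = 3.086 N/mm = 3086 N/m
Wire length L = πDN_a = π·73.0·11 = 2522.7 mm
m = ρ·(πd²/4)·L = 8280 × 29.225×10⁻⁶ m² × 2.5227 m = 0.61044 kg
f_n = ½√(k/m) = 0.5·√(3086/0.61044) = 0.5·√(5055.3) = 35.55 Hz

35.6 Hz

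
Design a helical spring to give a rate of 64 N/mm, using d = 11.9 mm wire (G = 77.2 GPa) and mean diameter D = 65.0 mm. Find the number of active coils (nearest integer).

N_a = Gd⁴/(8D³k) = (77.2×10³ × 11.9⁴)/(8 × 65.0³ × 64)
    = 1.54812e+09 / 1.40608e+08 = 11.01 → 11 coils

11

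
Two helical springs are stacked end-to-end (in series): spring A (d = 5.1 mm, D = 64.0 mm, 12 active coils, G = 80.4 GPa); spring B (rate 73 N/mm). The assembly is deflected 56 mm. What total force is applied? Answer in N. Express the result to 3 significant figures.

118 N

k_A = Gd⁴/(8D³N_a) = (80.4×10³)(5.1⁴)/(8·64.0³·12) = 2.1614 N/mm
Series: 1/k_eq = 1/2.1614 + 1/73 = 0.47637; k_eq = 2.0992 N/mm
F = k_eq·δ = 2.0992·56 = 117.56 N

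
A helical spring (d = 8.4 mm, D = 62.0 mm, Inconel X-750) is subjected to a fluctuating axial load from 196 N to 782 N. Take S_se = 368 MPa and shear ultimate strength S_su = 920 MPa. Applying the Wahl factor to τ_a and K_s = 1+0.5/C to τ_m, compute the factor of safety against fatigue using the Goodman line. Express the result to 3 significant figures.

2.46

C = D/d = 62.0/8.4 = 7.3810; K_W = (4C−1)/(4C−4)+0.615/C = 1.2009; K_s = 1+0.5/C = 1.0677
F_a = (F_max−F_min)/2 = 293 N; F_m = (F_max+F_min)/2 = 489 N
τ_a = K_W·8F_aD/(πd³) = 1.2009 × 78.048 = 93.725 MPa
τ_m = K_s·8F_mD/(πd³) = 1.0677 × 130.26 = 139.08 MPa
Goodman: 1/n_f = τ_a/S_se + τ_m/S_su = 93.725/368 + 139.08/920 = 0.25469 + 0.15118 = 0.40586
n_f = 1/0.40586 = 2.464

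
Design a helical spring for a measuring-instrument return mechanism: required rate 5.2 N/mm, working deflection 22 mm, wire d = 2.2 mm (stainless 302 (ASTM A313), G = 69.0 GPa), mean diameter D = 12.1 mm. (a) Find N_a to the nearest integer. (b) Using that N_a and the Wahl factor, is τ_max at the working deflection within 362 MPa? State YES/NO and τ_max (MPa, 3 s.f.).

(a) 22 coils; (b) NO, τ_max = 422 MPa

N_a = Gd⁴/(8D³k) = (69.0×10³)(2.2⁴)/(8·12.1³·5.2) = 21.93 → N_a = 22
Actual rate k = Gd⁴/(8D³·22) = 5.1841 N/mm
Working load F = kδ = 5.1841·22 = 114.05 N
C = 12.1/2.2 = 5.5000; K_W = (4C−1)/(4C−4)+0.615/C = 1.2785
τ_max = K_W·8FD/(πd³) = 1.2785·330.03 = 421.94 MPa
τ_max > 362 MPa → exceeds allowable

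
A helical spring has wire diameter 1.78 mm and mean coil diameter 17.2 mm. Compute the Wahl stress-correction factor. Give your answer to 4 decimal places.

1.1502

C = D/d = 17.2/1.78 = 9.6629
K_W = (4C−1)/(4C−4) + 0.615/C = 37.652/34.652 + 0.0636 = 1.1502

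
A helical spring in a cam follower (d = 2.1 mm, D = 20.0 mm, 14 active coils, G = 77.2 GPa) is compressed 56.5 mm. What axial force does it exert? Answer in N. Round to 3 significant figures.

94.7 N

k = Gd⁴/(8D³N_a) = (77.2×10³)(2.1⁴)/(8·20.0³·14) = 1.6757 N/mm
F = k·δ = 1.6757 × 56.5 = 94.675 N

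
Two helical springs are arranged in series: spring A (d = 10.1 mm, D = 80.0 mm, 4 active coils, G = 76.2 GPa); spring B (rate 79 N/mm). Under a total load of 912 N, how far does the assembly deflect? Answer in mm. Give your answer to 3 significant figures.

k_A = Gd⁴/(8D³N_a) = (76.2×10³)(10.1⁴)/(8·80.0³·4) = 48.397 N/mm
Series: 1/k_eq = 1/48.397 + 1/79 = 0.033321; k_eq = 30.011 N/mm
δ = F/k_eq = 912/30.011 = 30.388 mm

30.4 mm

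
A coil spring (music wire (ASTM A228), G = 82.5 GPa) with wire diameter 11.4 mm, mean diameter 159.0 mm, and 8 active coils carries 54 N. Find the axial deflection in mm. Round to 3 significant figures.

9.97 mm

k = Gd⁴/(8D³N_a) = (82.5×10³)(11.4⁴)/(8·159.0³·8) = 5.4163 N/mm
δ = F/k = 54 / 5.4163 = 9.9699 mm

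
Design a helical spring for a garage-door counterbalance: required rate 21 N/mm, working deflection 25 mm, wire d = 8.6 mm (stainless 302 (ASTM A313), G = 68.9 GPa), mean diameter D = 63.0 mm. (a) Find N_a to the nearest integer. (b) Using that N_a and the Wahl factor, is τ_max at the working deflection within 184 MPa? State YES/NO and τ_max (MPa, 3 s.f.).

(a) 9 coils; (b) YES, τ_max = 159 MPa

N_a = Gd⁴/(8D³k) = (68.9×10³)(8.6⁴)/(8·63.0³·21) = 8.972 → N_a = 9
Actual rate k = Gd⁴/(8D³·9) = 20.934 N/mm
Working load F = kδ = 20.934·25 = 523.36 N
C = 63.0/8.6 = 7.3256; K_W = (4C−1)/(4C−4)+0.615/C = 1.2025
τ_max = K_W·8FD/(πd³) = 1.2025·132 = 158.74 MPa
τ_max ≤ 184 MPa → acceptable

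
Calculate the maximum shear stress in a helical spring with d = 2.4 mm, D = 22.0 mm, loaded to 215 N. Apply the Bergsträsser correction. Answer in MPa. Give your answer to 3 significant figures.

Spring index C = D/d = 22.0/2.4 = 9.1667
K_B = (4C+2)/(4C−3) = 38.667/33.667 = 1.1485
τ₀ = 8FD/(πd³) = 8·215·22.0/(π·2.4³) = 37840/43.429 = 871.3 MPa
τ_max = K·τ₀ = 1.1485 × 871.3 = 1000.7 MPa

1000 MPa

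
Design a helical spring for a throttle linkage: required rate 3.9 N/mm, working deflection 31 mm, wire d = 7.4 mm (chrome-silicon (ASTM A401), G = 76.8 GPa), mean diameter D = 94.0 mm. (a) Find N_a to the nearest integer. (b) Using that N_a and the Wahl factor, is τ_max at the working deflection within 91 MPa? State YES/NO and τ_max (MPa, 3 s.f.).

N_a = Gd⁴/(8D³k) = (76.8×10³)(7.4⁴)/(8·94.0³·3.9) = 8.887 → N_a = 9
Actual rate k = Gd⁴/(8D³·9) = 3.851 N/mm
Working load F = kδ = 3.851·31 = 119.38 N
C = 94.0/7.4 = 12.7027; K_W = (4C−1)/(4C−4)+0.615/C = 1.1125
τ_max = K_W·8FD/(πd³) = 1.1125·70.519 = 78.453 MPa
τ_max ≤ 91 MPa → acceptable

(a) 9 coils; (b) YES, τ_max = 78.5 MPa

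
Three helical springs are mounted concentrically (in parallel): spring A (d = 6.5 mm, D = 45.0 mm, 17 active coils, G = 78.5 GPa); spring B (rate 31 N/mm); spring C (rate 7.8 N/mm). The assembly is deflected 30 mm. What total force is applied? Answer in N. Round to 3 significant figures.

1500 N

k_A = Gd⁴/(8D³N_a) = (78.5×10³)(6.5⁴)/(8·45.0³·17) = 11.307 N/mm
Parallel: k_eq = 11.307 + 31 + 7.8 = 50.107 N/mm
F = k_eq·δ = 50.107·30 = 1503.2 N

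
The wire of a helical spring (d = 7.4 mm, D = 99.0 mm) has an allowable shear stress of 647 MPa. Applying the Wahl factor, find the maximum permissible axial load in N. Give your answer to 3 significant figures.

C = D/d = 99.0/7.4 = 13.3784
K_W = (4C−1)/(4C−4) + 0.615/C = 52.514/49.514 + 0.0460 = 1.1066
τ_max = K·8FD/(πd³) → F_max = τ_allow·πd³/(8DK)
F_max = 647·π·7.4³/(8·99.0·1.1066) = 8.2366e+05/876.39 = 939.83 N

940 N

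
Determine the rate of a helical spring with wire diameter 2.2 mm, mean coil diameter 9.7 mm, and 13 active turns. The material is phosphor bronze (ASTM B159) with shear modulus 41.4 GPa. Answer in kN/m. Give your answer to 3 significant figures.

10.2 kN/m

k = Gd⁴/(8D³N_a) = (41.4×10³ × 2.2⁴) / (8 × 9.7³ × 13)
  = 969820 / 94918 = 10.217 N/mm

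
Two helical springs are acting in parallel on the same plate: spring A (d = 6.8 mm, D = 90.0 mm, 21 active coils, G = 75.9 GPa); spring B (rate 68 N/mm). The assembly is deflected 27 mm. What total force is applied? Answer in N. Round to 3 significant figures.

k_A = Gd⁴/(8D³N_a) = (75.9×10³)(6.8⁴)/(8·90.0³·21) = 1.3251 N/mm
Parallel: k_eq = 1.3251 + 68 = 69.325 N/mm
F = k_eq·δ = 69.325·27 = 1871.8 N

1870 N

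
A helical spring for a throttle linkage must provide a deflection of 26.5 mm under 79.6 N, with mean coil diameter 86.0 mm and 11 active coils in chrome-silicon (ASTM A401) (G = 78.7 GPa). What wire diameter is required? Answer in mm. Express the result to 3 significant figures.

Required rate k = F/δ = 79.6/26.5 = 3.0038 N/mm
d = (8D³N_a·k / G)^(1/4) = (8·86.0³·11·3.0038 / (78.7×10³))^0.25
  = (2136.3)^0.25 = 6.7986 mm

6.80 mm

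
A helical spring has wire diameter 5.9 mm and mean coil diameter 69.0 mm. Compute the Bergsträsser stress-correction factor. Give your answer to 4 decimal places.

1.1142

C = D/d = 69.0/5.9 = 11.6949
K_B = (4C+2)/(4C−3) = 48.780/43.780 = 1.1142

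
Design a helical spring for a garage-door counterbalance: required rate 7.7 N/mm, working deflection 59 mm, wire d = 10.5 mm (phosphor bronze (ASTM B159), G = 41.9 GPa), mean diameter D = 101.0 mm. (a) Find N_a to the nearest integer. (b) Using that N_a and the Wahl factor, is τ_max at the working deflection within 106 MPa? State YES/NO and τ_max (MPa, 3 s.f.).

N_a = Gd⁴/(8D³k) = (41.9×10³)(10.5⁴)/(8·101.0³·7.7) = 8.025 → N_a = 8
Actual rate k = Gd⁴/(8D³·8) = 7.7237 N/mm
Working load F = kδ = 7.7237·59 = 455.7 N
C = 101.0/10.5 = 9.6190; K_W = (4C−1)/(4C−4)+0.615/C = 1.1510
τ_max = K_W·8FD/(πd³) = 1.1510·101.24 = 116.53 MPa
τ_max > 106 MPa → exceeds allowable

(a) 8 coils; (b) NO, τ_max = 117 MPa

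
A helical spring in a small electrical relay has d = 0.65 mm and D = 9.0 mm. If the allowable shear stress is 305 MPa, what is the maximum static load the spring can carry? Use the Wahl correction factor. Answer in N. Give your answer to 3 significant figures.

3.31 N

C = D/d = 9.0/0.65 = 13.8462
K_W = (4C−1)/(4C−4) + 0.615/C = 54.385/51.385 + 0.0444 = 1.1028
τ_max = K·8FD/(πd³) → F_max = τ_allow·πd³/(8DK)
F_max = 305·π·0.65³/(8·9.0·1.1028) = 263.14/79.402 = 3.3141 N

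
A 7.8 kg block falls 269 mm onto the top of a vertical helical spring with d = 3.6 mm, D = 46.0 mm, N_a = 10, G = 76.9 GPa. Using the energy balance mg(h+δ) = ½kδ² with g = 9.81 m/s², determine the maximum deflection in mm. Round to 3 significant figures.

210 mm

k = Gd⁴/(8D³N_a) = (76.9×10³)(3.6⁴)/(8·46.0³·10) = 1.6587 N/mm
W = mg = 7.8 × 9.81 = 76.518 N
½kδ² − Wδ − Wh = 0 → δ = (W + √(W² + 2kWh))/k
δ = (76.518 + √(5855 + 68284))/1.6587 = (76.518 + 272.28)/1.6587 = 210.28 mm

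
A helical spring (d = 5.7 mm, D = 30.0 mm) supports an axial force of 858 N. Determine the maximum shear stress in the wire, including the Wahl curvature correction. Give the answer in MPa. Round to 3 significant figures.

458 MPa

Spring index C = D/d = 30.0/5.7 = 5.2632
K_W = (4C−1)/(4C−4) + 0.615/C = 20.053/17.053 + 0.1169 = 1.2928
τ₀ = 8FD/(πd³) = 8·858·30.0/(π·5.7³) = 205920/581.8 = 353.94 MPa
τ_max = K·τ₀ = 1.2928 × 353.94 = 457.56 MPa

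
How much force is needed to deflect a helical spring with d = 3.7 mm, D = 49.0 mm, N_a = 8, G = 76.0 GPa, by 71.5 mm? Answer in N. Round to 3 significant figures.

135 N

k = Gd⁴/(8D³N_a) = (76.0×10³)(3.7⁴)/(8·49.0³·8) = 1.8917 N/mm
F = k·δ = 1.8917 × 71.5 = 135.26 N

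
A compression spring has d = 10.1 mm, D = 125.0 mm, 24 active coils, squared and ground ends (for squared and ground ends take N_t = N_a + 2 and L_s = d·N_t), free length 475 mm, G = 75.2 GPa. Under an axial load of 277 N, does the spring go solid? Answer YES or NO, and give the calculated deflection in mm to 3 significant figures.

NO, δ = 133 mm

k = Gd⁴/(8D³N_a) = (75.2×10³)(10.1⁴)/(8·125.0³·24) = 2.0868 N/mm
N_t = 26; L_s = 10.1·26 = 262.6 mm; δ_solid = L₀ − L_s = 475 − 262.6 = 212.4 mm
δ = F/k = 277/2.0868 = 132.74 mm
δ < δ_solid → spring does not go solid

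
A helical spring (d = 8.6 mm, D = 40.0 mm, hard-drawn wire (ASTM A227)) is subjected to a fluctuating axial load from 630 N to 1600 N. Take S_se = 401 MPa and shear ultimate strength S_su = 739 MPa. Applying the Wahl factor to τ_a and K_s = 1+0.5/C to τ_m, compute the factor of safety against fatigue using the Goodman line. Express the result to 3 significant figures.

1.90

C = D/d = 40.0/8.6 = 4.6512; K_W = (4C−1)/(4C−4)+0.615/C = 1.3376; K_s = 1+0.5/C = 1.1075
F_a = (F_max−F_min)/2 = 485 N; F_m = (F_max+F_min)/2 = 1115 N
τ_a = K_W·8F_aD/(πd³) = 1.3376 × 77.669 = 103.89 MPa
τ_m = K_s·8F_mD/(πd³) = 1.1075 × 178.56 = 197.75 MPa
Goodman: 1/n_f = τ_a/S_se + τ_m/S_su = 103.89/401 + 197.75/739 = 0.25908 + 0.26760 = 0.52668
n_f = 1/0.52668 = 1.899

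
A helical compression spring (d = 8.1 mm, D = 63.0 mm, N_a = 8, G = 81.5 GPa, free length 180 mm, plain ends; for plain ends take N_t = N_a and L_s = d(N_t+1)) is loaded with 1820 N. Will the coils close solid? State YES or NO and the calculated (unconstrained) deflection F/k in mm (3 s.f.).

k = Gd⁴/(8D³N_a) = (81.5×10³)(8.1⁴)/(8·63.0³·8) = 21.923 N/mm
N_t = 8; L_s = 8.1·9 = 72.9 mm; δ_solid = L₀ − L_s = 180 − 72.9 = 107.1 mm
δ = F/k = 1820/21.923 = 83.019 mm
δ < δ_solid → spring does not go solid

NO, δ = 83.0 mm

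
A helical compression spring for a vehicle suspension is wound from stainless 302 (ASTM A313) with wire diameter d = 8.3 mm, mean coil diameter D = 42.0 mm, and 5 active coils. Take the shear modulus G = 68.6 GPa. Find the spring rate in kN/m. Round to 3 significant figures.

k = Gd⁴/(8D³N_a) = (68.6×10³ × 8.3⁴) / (8 × 42.0³ × 5)
  = 3.25564e+08 / 2.96352e+06 = 109.86 N/mm

110 kN/m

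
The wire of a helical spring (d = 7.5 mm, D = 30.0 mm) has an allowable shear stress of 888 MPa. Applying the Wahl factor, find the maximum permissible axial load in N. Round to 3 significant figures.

C = D/d = 30.0/7.5 = 4.0000
K_W = (4C−1)/(4C−4) + 0.615/C = 15.000/12.000 + 0.1537 = 1.4038
τ_max = K·8FD/(πd³) → F_max = τ_allow·πd³/(8DK)
F_max = 888·π·7.5³/(8·30.0·1.4038) = 1.1769e+06/336.9 = 3493.4 N

3490 N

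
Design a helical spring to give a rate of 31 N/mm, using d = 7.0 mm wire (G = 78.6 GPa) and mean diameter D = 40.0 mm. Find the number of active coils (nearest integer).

12

N_a = Gd⁴/(8D³k) = (78.6×10³ × 7.0⁴)/(8 × 40.0³ × 31)
    = 1.88719e+08 / 1.5872e+07 = 11.89 → 12 coils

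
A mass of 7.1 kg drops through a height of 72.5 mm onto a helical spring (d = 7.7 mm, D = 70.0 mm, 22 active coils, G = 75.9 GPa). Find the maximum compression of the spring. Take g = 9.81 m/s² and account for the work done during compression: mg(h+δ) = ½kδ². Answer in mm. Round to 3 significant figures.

k = Gd⁴/(8D³N_a) = (75.9×10³)(7.7⁴)/(8·70.0³·22) = 4.4198 N/mm
W = mg = 7.1 × 9.81 = 69.651 N
½kδ² − Wδ − Wh = 0 → δ = (W + √(W² + 2kWh))/k
δ = (69.651 + √(4851.3 + 44636.8))/4.4198 = (69.651 + 222.46)/4.4198 = 66.092 mm

66.1 mm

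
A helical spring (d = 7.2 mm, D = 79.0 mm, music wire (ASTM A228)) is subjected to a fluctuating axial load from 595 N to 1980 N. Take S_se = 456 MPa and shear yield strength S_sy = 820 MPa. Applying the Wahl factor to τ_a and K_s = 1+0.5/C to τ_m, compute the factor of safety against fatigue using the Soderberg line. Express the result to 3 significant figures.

0.552

C = D/d = 79.0/7.2 = 10.9722; K_W = (4C−1)/(4C−4)+0.615/C = 1.1313; K_s = 1+0.5/C = 1.0456
F_a = (F_max−F_min)/2 = 692.5 N; F_m = (F_max+F_min)/2 = 1287.5 N
τ_a = K_W·8F_aD/(πd³) = 1.1313 × 373.24 = 422.23 MPa
τ_m = K_s·8F_mD/(πd³) = 1.0456 × 693.93 = 725.55 MPa
Soderberg: 1/n_f = τ_a/S_se + τ_m/S_sy = 422.23/456 + 725.55/820 = 0.92595 + 0.88482 = 1.8108
n_f = 1/1.8108 = 0.5523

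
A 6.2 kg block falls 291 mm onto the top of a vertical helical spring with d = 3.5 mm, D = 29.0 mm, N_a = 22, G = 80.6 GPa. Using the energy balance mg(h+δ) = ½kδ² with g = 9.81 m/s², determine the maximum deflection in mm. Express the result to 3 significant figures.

k = Gd⁴/(8D³N_a) = (80.6×10³)(3.5⁴)/(8·29.0³·22) = 2.8177 N/mm
W = mg = 6.2 × 9.81 = 60.822 N
½kδ² − Wδ − Wh = 0 → δ = (W + √(W² + 2kWh))/k
δ = (60.822 + √(3699.3 + 99743.4))/2.8177 = (60.822 + 321.63)/2.8177 = 135.73 mm

136 mm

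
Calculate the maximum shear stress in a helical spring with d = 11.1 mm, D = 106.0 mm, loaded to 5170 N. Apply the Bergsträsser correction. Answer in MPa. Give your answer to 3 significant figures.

1170 MPa

Spring index C = D/d = 106.0/11.1 = 9.5495
K_B = (4C+2)/(4C−3) = 40.198/35.198 = 1.1421
τ₀ = 8FD/(πd³) = 8·5170·106.0/(π·11.1³) = 4.38416e+06/4296.5 = 1020.4 MPa
τ_max = K·τ₀ = 1.1421 × 1020.4 = 1165.3 MPa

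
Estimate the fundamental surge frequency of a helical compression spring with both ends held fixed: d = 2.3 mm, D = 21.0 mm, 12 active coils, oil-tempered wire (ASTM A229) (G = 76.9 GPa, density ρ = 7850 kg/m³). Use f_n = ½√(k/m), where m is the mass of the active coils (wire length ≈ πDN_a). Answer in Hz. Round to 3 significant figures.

k = Gd⁴/(8D³N_a) = (76.9×10³)(2.3⁴)/(8·21.0³·12) = 2.4205 N/mm = 2420.5 N/m
Wire length L = πDN_a = π·21.0·12 = 791.68 mm
m = ρ·(πd²/4)·L = 7850 × 4.1548×10⁻⁶ m² × 0.79168 m = 0.025821 kg
f_n = ½√(k/m) = 0.5·√(2420.5/0.025821) = 0.5·√(93744) = 153.09 Hz

153 Hz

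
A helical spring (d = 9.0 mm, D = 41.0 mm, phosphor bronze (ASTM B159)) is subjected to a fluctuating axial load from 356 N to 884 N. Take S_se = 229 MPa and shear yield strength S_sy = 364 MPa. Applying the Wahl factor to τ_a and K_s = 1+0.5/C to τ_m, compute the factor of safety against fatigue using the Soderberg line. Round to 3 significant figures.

2.03

C = D/d = 41.0/9.0 = 4.5556; K_W = (4C−1)/(4C−4)+0.615/C = 1.3459; K_s = 1+0.5/C = 1.1098
F_a = (F_max−F_min)/2 = 264 N; F_m = (F_max+F_min)/2 = 620 N
τ_a = K_W·8F_aD/(πd³) = 1.3459 × 37.809 = 50.889 MPa
τ_m = K_s·8F_mD/(πd³) = 1.1098 × 88.795 = 98.541 MPa
Soderberg: 1/n_f = τ_a/S_se + τ_m/S_sy = 50.889/229 + 98.541/364 = 0.22222 + 0.27072 = 0.49294
n_f = 1/0.49294 = 2.029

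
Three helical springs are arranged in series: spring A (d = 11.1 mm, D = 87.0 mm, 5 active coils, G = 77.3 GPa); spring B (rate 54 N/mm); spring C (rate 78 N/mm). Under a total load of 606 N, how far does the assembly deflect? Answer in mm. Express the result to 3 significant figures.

32.6 mm

k_A = Gd⁴/(8D³N_a) = (77.3×10³)(11.1⁴)/(8·87.0³·5) = 44.551 N/mm
Series: 1/k_eq = 1/44.551 + 1/54 + 1/78 = 0.053785; k_eq = 18.592 N/mm
δ = F/k_eq = 606/18.592 = 32.594 mm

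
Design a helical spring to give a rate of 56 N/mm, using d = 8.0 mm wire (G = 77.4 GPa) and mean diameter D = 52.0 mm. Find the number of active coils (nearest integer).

N_a = Gd⁴/(8D³k) = (77.4×10³ × 8.0⁴)/(8 × 52.0³ × 56)
    = 3.1703e+08 / 6.29924e+07 = 5.033 → 5 coils

5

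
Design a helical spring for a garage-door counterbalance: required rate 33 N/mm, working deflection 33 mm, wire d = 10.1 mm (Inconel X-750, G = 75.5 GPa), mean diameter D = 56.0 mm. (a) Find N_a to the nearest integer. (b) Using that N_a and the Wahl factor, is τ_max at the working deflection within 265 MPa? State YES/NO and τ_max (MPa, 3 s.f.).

(a) 17 coils; (b) YES, τ_max = 192 MPa

N_a = Gd⁴/(8D³k) = (75.5×10³)(10.1⁴)/(8·56.0³·33) = 16.95 → N_a = 17
Actual rate k = Gd⁴/(8D³·17) = 32.895 N/mm
Working load F = kδ = 32.895·33 = 1085.5 N
C = 56.0/10.1 = 5.5446; K_W = (4C−1)/(4C−4)+0.615/C = 1.2760
τ_max = K_W·8FD/(πd³) = 1.2760·150.25 = 191.71 MPa
τ_max ≤ 265 MPa → acceptable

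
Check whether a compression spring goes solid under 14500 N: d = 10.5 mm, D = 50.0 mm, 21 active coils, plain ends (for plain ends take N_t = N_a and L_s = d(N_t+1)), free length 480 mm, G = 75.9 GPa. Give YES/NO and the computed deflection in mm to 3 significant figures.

YES, δ = 330 mm

k = Gd⁴/(8D³N_a) = (75.9×10³)(10.5⁴)/(8·50.0³·21) = 43.932 N/mm
N_t = 21; L_s = 10.5·22 = 231 mm; δ_solid = L₀ − L_s = 480 − 231 = 249 mm
δ = F/k = 14500/43.932 = 330.06 mm
δ ≥ δ_solid → spring goes solid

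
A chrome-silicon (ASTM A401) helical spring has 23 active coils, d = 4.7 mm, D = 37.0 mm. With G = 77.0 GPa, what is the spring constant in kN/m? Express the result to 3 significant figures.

4.03 kN/m

k = Gd⁴/(8D³N_a) = (77.0×10³ × 4.7⁴) / (8 × 37.0³ × 23)
  = 3.75735e+07 / 9.32015e+06 = 4.0314 N/mm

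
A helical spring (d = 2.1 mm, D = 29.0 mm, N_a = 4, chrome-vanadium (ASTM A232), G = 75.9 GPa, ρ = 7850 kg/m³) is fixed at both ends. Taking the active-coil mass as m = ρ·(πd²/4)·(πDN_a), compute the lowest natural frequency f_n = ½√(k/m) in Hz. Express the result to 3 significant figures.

218 Hz

k = Gd⁴/(8D³N_a) = (75.9×10³)(2.1⁴)/(8·29.0³·4) = 1.8914 N/mm = 1891.4 N/m
Wire length L = πDN_a = π·29.0·4 = 364.42 mm
m = ρ·(πd²/4)·L = 7850 × 3.4636×10⁻⁶ m² × 0.36442 m = 0.0099085 kg
f_n = ½√(k/m) = 0.5·√(1891.4/0.0099085) = 0.5·√(1.9088e+05) = 218.45 Hz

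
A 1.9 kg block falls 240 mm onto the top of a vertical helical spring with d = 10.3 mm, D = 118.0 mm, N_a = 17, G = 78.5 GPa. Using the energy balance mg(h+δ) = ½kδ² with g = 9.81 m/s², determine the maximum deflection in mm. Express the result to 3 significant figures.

k = Gd⁴/(8D³N_a) = (78.5×10³)(10.3⁴)/(8·118.0³·17) = 3.954 N/mm
W = mg = 1.9 × 9.81 = 18.639 N
½kδ² − Wδ − Wh = 0 → δ = (W + √(W² + 2kWh))/k
δ = (18.639 + √(347.41 + 35375.1))/3.954 = (18.639 + 189)/3.954 = 52.515 mm

52.5 mm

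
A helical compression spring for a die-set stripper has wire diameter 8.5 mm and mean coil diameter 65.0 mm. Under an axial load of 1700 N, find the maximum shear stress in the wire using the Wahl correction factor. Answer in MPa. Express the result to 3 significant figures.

Spring index C = D/d = 65.0/8.5 = 7.6471
K_W = (4C−1)/(4C−4) + 0.615/C = 29.588/26.588 + 0.0804 = 1.1933
τ₀ = 8FD/(πd³) = 8·1700·65.0/(π·8.5³) = 884000/1929.3 = 458.19 MPa
τ_max = K·τ₀ = 1.1933 × 458.19 = 546.74 MPa

547 MPa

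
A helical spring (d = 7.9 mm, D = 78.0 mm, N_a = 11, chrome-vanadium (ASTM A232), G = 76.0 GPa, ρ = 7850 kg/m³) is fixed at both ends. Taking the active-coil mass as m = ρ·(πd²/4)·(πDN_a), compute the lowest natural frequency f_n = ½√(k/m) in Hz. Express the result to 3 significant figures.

k = Gd⁴/(8D³N_a) = (76.0×10³)(7.9⁴)/(8·78.0³·11) = 7.0885 N/mm = 7088.5 N/m
Wire length L = πDN_a = π·78.0·11 = 2695.5 mm
m = ρ·(πd²/4)·L = 7850 × 49.017×10⁻⁶ m² × 2.6955 m = 1.0372 kg
f_n = ½√(k/m) = 0.5·√(7088.5/1.0372) = 0.5·√(6834.5) = 41.335 Hz

41.3 Hz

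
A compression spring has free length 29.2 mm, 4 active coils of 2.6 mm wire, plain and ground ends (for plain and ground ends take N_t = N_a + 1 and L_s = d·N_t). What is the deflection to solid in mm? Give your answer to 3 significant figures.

N_t = 5; L_s = 2.6·5 = 13 mm
δ_solid = L₀ − L_s = 29.2 − 13 = 16.2 mm

16.2 mm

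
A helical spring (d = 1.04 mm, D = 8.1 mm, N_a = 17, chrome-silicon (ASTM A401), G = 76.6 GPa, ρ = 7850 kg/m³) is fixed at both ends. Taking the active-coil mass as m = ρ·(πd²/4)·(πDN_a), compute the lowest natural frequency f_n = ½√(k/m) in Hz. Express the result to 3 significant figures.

k = Gd⁴/(8D³N_a) = (76.6×10³)(1.04⁴)/(8·8.1³·17) = 1.2398 N/mm = 1239.8 N/m
Wire length L = πDN_a = π·8.1·17 = 432.6 mm
m = ρ·(πd²/4)·L = 7850 × 0.84949×10⁻⁶ m² × 0.4326 m = 0.0028848 kg
f_n = ½√(k/m) = 0.5·√(1239.8/0.0028848) = 0.5·√(4.2979e+05) = 327.79 Hz

328 Hz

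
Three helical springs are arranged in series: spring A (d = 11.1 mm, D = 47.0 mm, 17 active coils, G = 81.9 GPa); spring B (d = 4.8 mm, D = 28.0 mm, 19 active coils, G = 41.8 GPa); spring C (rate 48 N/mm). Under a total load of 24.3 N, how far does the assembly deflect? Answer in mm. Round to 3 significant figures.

4.44 mm

k_A = Gd⁴/(8D³N_a) = (81.9×10³)(11.1⁴)/(8·47.0³·17) = 88.053 N/mm
k_B = Gd⁴/(8D³N_a) = (41.8×10³)(4.8⁴)/(8·28.0³·19) = 6.65 N/mm
Series: 1/k_eq = 1/88.053 + 1/6.65 + 1/48 = 0.18257; k_eq = 5.4775 N/mm
δ = F/k_eq = 24.3/5.4775 = 4.4363 mm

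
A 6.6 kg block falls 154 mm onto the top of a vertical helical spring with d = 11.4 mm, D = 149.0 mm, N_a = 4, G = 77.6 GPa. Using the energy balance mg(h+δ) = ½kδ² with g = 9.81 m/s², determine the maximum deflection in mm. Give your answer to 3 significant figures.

45.7 mm

k = Gd⁴/(8D³N_a) = (77.6×10³)(11.4⁴)/(8·149.0³·4) = 12.381 N/mm
W = mg = 6.6 × 9.81 = 64.746 N
½kδ² − Wδ − Wh = 0 → δ = (W + √(W² + 2kWh))/k
δ = (64.746 + √(4192 + 246908))/12.381 = (64.746 + 501.1)/12.381 = 45.701 mm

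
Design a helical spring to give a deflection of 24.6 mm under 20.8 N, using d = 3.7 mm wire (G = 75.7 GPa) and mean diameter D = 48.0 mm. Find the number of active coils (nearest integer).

19

Required rate k = F/δ = 20.8/24.6 = 0.84553 N/mm
N_a = Gd⁴/(8D³k) = (75.7×10³ × 3.7⁴)/(8 × 48.0³ × 0.84553)
    = 1.41874e+07 / 748069 = 18.97 → 19 coils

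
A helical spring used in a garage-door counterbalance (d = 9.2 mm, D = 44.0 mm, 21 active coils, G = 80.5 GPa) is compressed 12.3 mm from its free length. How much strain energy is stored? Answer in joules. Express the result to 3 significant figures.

3.05 J

k = Gd⁴/(8D³N_a) = (80.5×10³)(9.2⁴)/(8·44.0³·21) = 40.298 N/mm
U = ½kδ² = 0.5 × 40.298 × 12.3² = 3048.3 N·mm = 3.0483 J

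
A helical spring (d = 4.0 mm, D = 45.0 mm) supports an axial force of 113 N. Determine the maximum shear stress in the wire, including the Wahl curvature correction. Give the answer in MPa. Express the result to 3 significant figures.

Spring index C = D/d = 45.0/4.0 = 11.2500
K_W = (4C−1)/(4C−4) + 0.615/C = 44.000/41.000 + 0.0547 = 1.1278
τ₀ = 8FD/(πd³) = 8·113·45.0/(π·4.0³) = 40680/201.06 = 202.33 MPa
τ_max = K·τ₀ = 1.1278 × 202.33 = 228.19 MPa

228 MPa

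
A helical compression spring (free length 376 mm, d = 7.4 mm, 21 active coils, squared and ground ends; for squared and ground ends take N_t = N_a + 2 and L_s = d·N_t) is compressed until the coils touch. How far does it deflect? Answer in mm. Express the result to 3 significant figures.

206 mm

N_t = 23; L_s = 7.4·23 = 170.2 mm
δ_solid = L₀ − L_s = 376 − 170.2 = 205.8 mm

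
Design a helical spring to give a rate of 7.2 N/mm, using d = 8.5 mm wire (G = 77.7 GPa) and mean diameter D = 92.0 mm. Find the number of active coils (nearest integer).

9

N_a = Gd⁴/(8D³k) = (77.7×10³ × 8.5⁴)/(8 × 92.0³ × 7.2)
    = 4.05599e+08 / 4.48524e+07 = 9.043 → 9 coils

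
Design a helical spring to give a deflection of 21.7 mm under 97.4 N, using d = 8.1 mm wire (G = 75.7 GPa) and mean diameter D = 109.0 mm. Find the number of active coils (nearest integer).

7

Required rate k = F/δ = 97.4/21.7 = 4.4885 N/mm
N_a = Gd⁴/(8D³k) = (75.7×10³ × 8.1⁴)/(8 × 109.0³ × 4.4885)
    = 3.25864e+08 / 4.65017e+07 = 7.008 → 7 coils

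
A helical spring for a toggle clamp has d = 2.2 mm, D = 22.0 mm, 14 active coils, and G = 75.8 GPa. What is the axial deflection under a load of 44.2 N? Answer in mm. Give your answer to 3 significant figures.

29.7 mm

k = Gd⁴/(8D³N_a) = (75.8×10³)(2.2⁴)/(8·22.0³·14) = 1.4889 N/mm
δ = F/k = 44.2 / 1.4889 = 29.686 mm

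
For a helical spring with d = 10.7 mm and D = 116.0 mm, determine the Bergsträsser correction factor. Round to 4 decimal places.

1.1239

C = D/d = 116.0/10.7 = 10.8411
K_B = (4C+2)/(4C−3) = 45.364/40.364 = 1.1239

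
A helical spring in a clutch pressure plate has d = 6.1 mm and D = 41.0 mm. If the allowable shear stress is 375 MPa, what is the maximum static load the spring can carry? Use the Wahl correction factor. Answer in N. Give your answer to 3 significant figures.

C = D/d = 41.0/6.1 = 6.7213
K_W = (4C−1)/(4C−4) + 0.615/C = 25.885/22.885 + 0.0915 = 1.2226
τ_max = K·8FD/(πd³) → F_max = τ_allow·πd³/(8DK)
F_max = 375·π·6.1³/(8·41.0·1.2226) = 2.6741e+05/401.01 = 666.83 N

667 N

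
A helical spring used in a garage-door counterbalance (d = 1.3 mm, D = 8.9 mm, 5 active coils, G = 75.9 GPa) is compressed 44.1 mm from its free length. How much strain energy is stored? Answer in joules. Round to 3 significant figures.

7.48 J

k = Gd⁴/(8D³N_a) = (75.9×10³)(1.3⁴)/(8·8.9³·5) = 7.6875 N/mm
U = ½kδ² = 0.5 × 7.6875 × 44.1² = 7475.4 N·mm = 7.4754 J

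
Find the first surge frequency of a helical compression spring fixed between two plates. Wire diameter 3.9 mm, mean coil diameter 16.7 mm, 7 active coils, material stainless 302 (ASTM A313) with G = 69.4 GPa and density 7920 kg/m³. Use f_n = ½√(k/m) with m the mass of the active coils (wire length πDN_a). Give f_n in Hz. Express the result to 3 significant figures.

666 Hz

k = Gd⁴/(8D³N_a) = (69.4×10³)(3.9⁴)/(8·16.7³·7) = 61.557 N/mm = 61557 N/m
Wire length L = πDN_a = π·16.7·7 = 367.25 mm
m = ρ·(πd²/4)·L = 7920 × 11.946×10⁻⁶ m² × 0.36725 m = 0.034746 kg
f_n = ½√(k/m) = 0.5·√(61557/0.034746) = 0.5·√(1.7716e+06) = 665.51 Hz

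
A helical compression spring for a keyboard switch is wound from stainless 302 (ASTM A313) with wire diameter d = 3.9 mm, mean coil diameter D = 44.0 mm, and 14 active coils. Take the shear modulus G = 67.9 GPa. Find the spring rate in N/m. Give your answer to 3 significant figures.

1650 N/m

k = Gd⁴/(8D³N_a) = (67.9×10³ × 3.9⁴) / (8 × 44.0³ × 14)
  = 1.57083e+07 / 9.54061e+06 = 1.6465 N/mm = 1646.5 N/m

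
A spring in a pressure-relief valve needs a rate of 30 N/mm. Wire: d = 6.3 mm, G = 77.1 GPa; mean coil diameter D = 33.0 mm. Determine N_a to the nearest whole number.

14

N_a = Gd⁴/(8D³k) = (77.1×10³ × 6.3⁴)/(8 × 33.0³ × 30)
    = 1.21455e+08 / 8.62488e+06 = 14.08 → 14 coils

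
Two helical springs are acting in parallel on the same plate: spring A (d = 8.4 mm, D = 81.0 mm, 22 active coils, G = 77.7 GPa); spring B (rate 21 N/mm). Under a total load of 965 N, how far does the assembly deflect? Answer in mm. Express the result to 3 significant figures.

38.4 mm

k_A = Gd⁴/(8D³N_a) = (77.7×10³)(8.4⁴)/(8·81.0³·22) = 4.1359 N/mm
Parallel: k_eq = 4.1359 + 21 = 25.136 N/mm
δ = F/k_eq = 965/25.136 = 38.391 mm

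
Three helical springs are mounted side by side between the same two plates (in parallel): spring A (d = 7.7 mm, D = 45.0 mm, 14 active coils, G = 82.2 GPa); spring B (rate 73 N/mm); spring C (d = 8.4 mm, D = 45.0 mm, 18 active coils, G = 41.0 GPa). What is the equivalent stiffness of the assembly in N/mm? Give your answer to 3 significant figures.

k_A = Gd⁴/(8D³N_a) = (82.2×10³)(7.7⁴)/(8·45.0³·14) = 28.313 N/mm
k_C = Gd⁴/(8D³N_a) = (41.0×10³)(8.4⁴)/(8·45.0³·18) = 15.556 N/mm
Parallel: k_eq = 28.313 + 73 + 15.556 = 116.87 N/mm

117 N/mm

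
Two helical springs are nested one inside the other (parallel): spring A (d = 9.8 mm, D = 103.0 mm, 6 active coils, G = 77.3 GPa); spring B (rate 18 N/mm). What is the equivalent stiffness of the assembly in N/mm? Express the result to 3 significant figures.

31.6 N/mm

k_A = Gd⁴/(8D³N_a) = (77.3×10³)(9.8⁴)/(8·103.0³·6) = 13.593 N/mm
Parallel: k_eq = 13.593 + 18 = 31.593 N/mm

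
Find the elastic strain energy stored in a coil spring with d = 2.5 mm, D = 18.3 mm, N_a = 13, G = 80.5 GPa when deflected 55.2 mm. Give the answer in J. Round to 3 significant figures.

7.52 J

k = Gd⁴/(8D³N_a) = (80.5×10³)(2.5⁴)/(8·18.3³·13) = 4.9337 N/mm
U = ½kδ² = 0.5 × 4.9337 × 55.2² = 7516.5 N·mm = 7.5165 J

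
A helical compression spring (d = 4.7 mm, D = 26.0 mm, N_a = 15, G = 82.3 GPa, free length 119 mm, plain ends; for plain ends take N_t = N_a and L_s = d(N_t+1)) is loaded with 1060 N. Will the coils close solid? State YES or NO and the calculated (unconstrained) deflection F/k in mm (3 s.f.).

YES, δ = 55.7 mm

k = Gd⁴/(8D³N_a) = (82.3×10³)(4.7⁴)/(8·26.0³·15) = 19.041 N/mm
N_t = 15; L_s = 4.7·16 = 75.2 mm; δ_solid = L₀ − L_s = 119 − 75.2 = 43.8 mm
δ = F/k = 1060/19.041 = 55.669 mm
δ ≥ δ_solid → spring goes solid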